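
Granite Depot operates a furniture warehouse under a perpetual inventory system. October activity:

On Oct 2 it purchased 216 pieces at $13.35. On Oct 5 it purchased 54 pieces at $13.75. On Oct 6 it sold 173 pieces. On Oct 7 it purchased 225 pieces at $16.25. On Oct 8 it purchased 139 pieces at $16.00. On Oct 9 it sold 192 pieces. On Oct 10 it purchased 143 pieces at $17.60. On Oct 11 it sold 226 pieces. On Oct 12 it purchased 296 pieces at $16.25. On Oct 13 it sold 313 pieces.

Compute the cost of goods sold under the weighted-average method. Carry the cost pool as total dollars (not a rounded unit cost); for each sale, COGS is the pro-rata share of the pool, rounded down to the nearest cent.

COGS = $14,084.81

After Oct 2: 216 on hand, pool $2,883.60 (≈ $13.3500 each)
After Oct 5: 270 on hand, pool $3,626.10 (≈ $13.4300 each)
Oct 6, sell 173: 173/270 × $3,626.10 → $2,323.39
After Oct 7: 322 on hand, pool $4,958.96 (≈ $15.4005 each)
After Oct 8: 461 on hand, pool $7,182.96 (≈ $15.5813 each)
Oct 9, sell 192: 192/461 × $7,182.96 → $2,991.60
After Oct 10: 412 on hand, pool $6,708.16 (≈ $16.2819 each)
Oct 11, sell 226: 226/412 × $6,708.16 → $3,679.71
After Oct 12: 482 on hand, pool $7,838.45 (≈ $16.2623 each)
Oct 13, sell 313: 313/482 × $7,838.45 → $5,090.11
Total COGS = $2,323.39 + $2,991.60 + $3,679.71 + $5,090.11 = $14,084.81
Ending inventory (cost pool remaining) = $2,748.34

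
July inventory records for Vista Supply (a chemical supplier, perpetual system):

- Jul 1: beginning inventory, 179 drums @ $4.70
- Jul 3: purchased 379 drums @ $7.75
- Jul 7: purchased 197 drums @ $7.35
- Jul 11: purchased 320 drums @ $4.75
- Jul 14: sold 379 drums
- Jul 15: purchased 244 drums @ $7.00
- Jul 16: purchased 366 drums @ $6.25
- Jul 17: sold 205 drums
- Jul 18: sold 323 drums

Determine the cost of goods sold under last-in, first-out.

COGS = $5,375.15

Jul 14, 379 sold [LIFO — newest first]: 320 @ $4.75 + 59 @ $7.35 = $1,953.65
Jul 17, 205 sold [LIFO — newest first]: 205 @ $6.25 = $1,281.25
Jul 18, 323 sold [LIFO — newest first]: 161 @ $6.25 + 162 @ $7.00 = $2,140.25
Total COGS = $1,953.65 + $1,281.25 + $2,140.25 = $5,375.15
Ending inventory: 179 @ $4.70 + 379 @ $7.75 + 138 @ $7.35 + 82 @ $7.00 = $5,366.85
Check: goods available $10,742.00 = COGS $5,375.15 + ending $5,366.85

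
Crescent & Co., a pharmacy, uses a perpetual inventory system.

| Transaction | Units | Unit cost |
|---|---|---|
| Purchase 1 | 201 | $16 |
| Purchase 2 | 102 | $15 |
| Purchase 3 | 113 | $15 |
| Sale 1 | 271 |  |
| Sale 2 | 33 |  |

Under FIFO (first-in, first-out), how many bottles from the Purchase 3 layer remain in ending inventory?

112

Sale 1 (271) [FIFO — oldest first]: 201 @ $16 + 70 @ $15 = $4,266
Sale 2 (33) [FIFO — oldest first]: 32 @ $15 + 1 @ $15 = $495
Total COGS = $4,266 + $495 = $4,761
Ending inventory: 112 @ $15 = $1,680
Check: goods available $6,441 = COGS $4,761 + ending $1,680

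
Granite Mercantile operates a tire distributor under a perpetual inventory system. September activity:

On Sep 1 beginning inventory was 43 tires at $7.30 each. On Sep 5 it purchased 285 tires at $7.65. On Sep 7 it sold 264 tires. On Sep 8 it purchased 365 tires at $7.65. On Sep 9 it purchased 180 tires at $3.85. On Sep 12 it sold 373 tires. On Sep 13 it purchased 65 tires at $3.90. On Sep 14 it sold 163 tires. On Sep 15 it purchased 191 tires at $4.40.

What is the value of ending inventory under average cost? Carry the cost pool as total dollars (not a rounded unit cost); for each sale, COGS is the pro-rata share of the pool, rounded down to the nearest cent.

Ending inventory = $1,662.31

After Sep 1: 43 on hand, pool $313.90 (≈ $7.3000 each)
After Sep 5: 328 on hand, pool $2,494.15 (≈ $7.6041 each)
Sep 7, sell 264: 264/328 × $2,494.15 → $2,007.48
After Sep 8: 429 on hand, pool $3,278.92 (≈ $7.6432 each)
After Sep 9: 609 on hand, pool $3,971.92 (≈ $6.5220 each)
Sep 12, sell 373: 373/609 × $3,971.92 → $2,432.71
After Sep 13: 301 on hand, pool $1,792.71 (≈ $5.9558 each)
Sep 14, sell 163: 163/301 × $1,792.71 → $970.80
After Sep 15: 329 on hand, pool $1,662.31 (≈ $5.0526 each)
Total COGS = $2,007.48 + $2,432.71 + $970.80 = $5,410.99
Ending inventory (cost pool remaining) = $1,662.31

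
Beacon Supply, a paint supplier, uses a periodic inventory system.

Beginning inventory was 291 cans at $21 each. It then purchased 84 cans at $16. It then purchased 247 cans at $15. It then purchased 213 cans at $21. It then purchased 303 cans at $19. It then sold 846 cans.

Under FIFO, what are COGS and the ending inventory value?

Sale 1 (846) [FIFO — oldest first]: 291 @ $21 + 84 @ $16 + 247 @ $15 + 213 @ $21 + 11 @ $19 = $15,842
Ending inventory: 292 @ $19 = $5,548

COGS = $15,842; ending inventory = $5,548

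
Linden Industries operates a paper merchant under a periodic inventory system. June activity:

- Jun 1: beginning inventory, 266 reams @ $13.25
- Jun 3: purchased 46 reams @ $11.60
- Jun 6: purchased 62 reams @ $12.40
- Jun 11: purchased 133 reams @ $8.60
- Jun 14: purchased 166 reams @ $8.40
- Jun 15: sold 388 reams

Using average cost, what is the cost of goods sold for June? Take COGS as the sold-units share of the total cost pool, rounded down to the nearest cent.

Jun 15, sell 388: 388/673 × $7,365.10 → $4,246.14
Ending inventory (cost pool remaining) = $3,118.96

COGS = $4,246.14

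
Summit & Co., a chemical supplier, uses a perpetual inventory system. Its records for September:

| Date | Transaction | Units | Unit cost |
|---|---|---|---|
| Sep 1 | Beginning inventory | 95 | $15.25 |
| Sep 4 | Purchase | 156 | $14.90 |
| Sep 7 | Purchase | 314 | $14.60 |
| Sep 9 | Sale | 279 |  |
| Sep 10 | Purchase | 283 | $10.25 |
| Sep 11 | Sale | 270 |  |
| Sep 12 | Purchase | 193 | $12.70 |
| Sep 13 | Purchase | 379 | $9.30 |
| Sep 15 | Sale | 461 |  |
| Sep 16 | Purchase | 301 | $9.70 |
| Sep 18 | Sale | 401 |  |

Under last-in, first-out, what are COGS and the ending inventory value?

Sep 9, 279 sold [LIFO — newest first]: 279 @ $14.60 = $4,073.40
Sep 11, 270 sold [LIFO — newest first]: 270 @ $10.25 = $2,767.50
Sep 15, 461 sold [LIFO — newest first]: 379 @ $9.30 + 82 @ $12.70 = $4,566.10
Sep 18, 401 sold [LIFO — newest first]: 301 @ $9.70 + 100 @ $12.70 = $4,189.70
Total COGS = $4,073.40 + $2,767.50 + $4,566.10 + $4,189.70 = $15,596.70
Ending inventory: 95 @ $15.25 + 156 @ $14.90 + 35 @ $14.60 + 13 @ $10.25 + 11 @ $12.70 = $4,557.10

COGS = $15,596.70; ending inventory = $4,557.10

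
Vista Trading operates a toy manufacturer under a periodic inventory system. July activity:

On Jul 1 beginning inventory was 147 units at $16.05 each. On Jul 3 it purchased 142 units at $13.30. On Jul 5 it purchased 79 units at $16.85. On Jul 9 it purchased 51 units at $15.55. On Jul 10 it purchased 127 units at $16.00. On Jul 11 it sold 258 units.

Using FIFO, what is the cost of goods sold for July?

COGS = $3,835.65

Jul 11, 258 sold [FIFO — oldest first]: 147 @ $16.05 + 111 @ $13.30 = $3,835.65
Ending inventory: 31 @ $13.30 + 79 @ $16.85 + 51 @ $15.55 + 127 @ $16.00 = $4,568.50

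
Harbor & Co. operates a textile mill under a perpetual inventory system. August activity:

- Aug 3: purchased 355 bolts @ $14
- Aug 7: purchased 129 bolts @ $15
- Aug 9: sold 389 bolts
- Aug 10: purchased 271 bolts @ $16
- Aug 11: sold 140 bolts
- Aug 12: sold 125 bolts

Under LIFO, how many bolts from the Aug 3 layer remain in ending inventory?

95

Aug 9, 389 sold [LIFO — newest first]: 129 @ $15 + 260 @ $14 = $5,575
Aug 11, 140 sold [LIFO — newest first]: 140 @ $16 = $2,240
Aug 12, 125 sold [LIFO — newest first]: 125 @ $16 = $2,000
Total COGS = $5,575 + $2,240 + $2,000 = $9,815
Ending inventory: 95 @ $14 + 6 @ $16 = $1,426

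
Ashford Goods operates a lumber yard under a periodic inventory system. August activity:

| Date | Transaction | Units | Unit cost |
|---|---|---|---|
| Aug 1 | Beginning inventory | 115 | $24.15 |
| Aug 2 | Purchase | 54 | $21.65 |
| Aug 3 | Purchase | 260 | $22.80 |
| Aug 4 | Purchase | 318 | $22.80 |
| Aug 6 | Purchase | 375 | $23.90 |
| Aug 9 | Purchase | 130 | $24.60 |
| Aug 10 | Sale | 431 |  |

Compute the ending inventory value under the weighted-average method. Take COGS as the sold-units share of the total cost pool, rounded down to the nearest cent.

Aug 10, sell 431: 431/1252 × $29,285.25 → $10,081.42
Ending inventory (cost pool remaining) = $19,203.83

Ending inventory = $19,203.83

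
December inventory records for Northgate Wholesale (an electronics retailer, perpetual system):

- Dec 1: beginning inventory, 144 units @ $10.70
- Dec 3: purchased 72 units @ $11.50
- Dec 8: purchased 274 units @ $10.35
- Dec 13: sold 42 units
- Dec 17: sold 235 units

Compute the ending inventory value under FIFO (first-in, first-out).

Dec 13, 42 sold [FIFO — oldest first]: 42 @ $10.70 = $449.40
Dec 17, 235 sold [FIFO — oldest first]: 102 @ $10.70 + 72 @ $11.50 + 61 @ $10.35 = $2,550.75
Total COGS = $449.40 + $2,550.75 = $3,000.15
Ending inventory: 213 @ $10.35 = $2,204.55

Ending inventory = $2,204.55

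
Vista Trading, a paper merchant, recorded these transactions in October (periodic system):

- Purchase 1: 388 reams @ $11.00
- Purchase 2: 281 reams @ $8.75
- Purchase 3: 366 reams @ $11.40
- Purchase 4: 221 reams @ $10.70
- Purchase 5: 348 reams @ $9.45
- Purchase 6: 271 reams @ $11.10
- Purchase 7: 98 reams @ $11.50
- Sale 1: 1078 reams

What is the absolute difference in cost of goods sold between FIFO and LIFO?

FIFO COGS: 388 @ $11.00 + 281 @ $8.75 + 366 @ $11.40 + 43 @ $10.70 = $11,359.25
LIFO COGS: 98 @ $11.50 + 271 @ $11.10 + 348 @ $9.45 + 221 @ $10.70 + 140 @ $11.40 = $11,384.40
Difference = |$11,359.25 − $11,384.40| = $25.15

$25.15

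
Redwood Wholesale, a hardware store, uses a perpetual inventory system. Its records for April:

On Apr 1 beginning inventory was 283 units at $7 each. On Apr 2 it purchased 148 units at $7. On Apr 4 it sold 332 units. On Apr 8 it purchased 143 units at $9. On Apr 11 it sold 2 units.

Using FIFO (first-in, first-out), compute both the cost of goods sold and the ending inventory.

Apr 4, 332 sold [FIFO — oldest first]: 283 @ $7 + 49 @ $7 = $2,324
Apr 11, 2 sold [FIFO — oldest first]: 2 @ $7 = $14
Total COGS = $2,324 + $14 = $2,338
Ending inventory: 97 @ $7 + 143 @ $9 = $1,966

COGS = $2,338; ending inventory = $1,966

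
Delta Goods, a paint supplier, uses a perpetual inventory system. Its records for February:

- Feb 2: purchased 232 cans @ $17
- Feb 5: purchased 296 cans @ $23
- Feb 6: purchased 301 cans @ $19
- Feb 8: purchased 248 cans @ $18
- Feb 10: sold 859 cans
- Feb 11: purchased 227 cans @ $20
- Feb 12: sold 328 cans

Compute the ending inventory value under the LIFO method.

Ending inventory = $1,989

Feb 10, 859 sold [LIFO — newest first]: 248 @ $18 + 301 @ $19 + 296 @ $23 + 14 @ $17 = $17,229
Feb 12, 328 sold [LIFO — newest first]: 227 @ $20 + 101 @ $17 = $6,257
Total COGS = $17,229 + $6,257 = $23,486
Ending inventory: 117 @ $17 = $1,989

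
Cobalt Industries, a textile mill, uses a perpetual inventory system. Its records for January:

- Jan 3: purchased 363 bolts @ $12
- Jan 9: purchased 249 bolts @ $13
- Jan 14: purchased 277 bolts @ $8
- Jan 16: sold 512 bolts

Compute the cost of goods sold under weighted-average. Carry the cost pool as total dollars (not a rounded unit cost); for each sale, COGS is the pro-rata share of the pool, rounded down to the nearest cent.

After Jan 3: 363 on hand, pool $4,356.00 (≈ $12.0000 each)
After Jan 9: 612 on hand, pool $7,593.00 (≈ $12.4069 each)
After Jan 14: 889 on hand, pool $9,809.00 (≈ $11.0337 each)
Jan 16, sell 512: 512/889 × $9,809.00 → $5,649.27
Ending inventory (cost pool remaining) = $4,159.73

COGS = $5,649.27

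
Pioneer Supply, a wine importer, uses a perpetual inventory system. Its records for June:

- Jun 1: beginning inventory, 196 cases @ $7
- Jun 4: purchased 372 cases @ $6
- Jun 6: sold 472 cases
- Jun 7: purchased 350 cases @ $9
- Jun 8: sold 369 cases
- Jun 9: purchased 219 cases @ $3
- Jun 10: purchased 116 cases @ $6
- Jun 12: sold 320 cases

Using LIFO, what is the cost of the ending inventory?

Ending inventory = $584

Jun 6, 472 sold [LIFO — newest first]: 372 @ $6 + 100 @ $7 = $2,932
Jun 8, 369 sold [LIFO — newest first]: 350 @ $9 + 19 @ $7 = $3,283
Jun 12, 320 sold [LIFO — newest first]: 116 @ $6 + 204 @ $3 = $1,308
Total COGS = $2,932 + $3,283 + $1,308 = $7,523
Ending inventory: 77 @ $7 + 15 @ $3 = $584
Check: goods available $8,107 = COGS $7,523 + ending $584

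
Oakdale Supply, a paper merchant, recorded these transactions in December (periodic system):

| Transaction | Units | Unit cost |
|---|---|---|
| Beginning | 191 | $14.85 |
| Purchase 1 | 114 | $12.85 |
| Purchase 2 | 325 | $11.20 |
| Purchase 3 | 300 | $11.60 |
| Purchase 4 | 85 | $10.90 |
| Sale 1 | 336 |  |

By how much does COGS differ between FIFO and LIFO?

FIFO COGS: 191 @ $14.85 + 114 @ $12.85 + 31 @ $11.20 = $4,648.45
LIFO COGS: 85 @ $10.90 + 251 @ $11.60 = $3,838.10
Difference = |$4,648.45 − $3,838.10| = $810.35

$810.35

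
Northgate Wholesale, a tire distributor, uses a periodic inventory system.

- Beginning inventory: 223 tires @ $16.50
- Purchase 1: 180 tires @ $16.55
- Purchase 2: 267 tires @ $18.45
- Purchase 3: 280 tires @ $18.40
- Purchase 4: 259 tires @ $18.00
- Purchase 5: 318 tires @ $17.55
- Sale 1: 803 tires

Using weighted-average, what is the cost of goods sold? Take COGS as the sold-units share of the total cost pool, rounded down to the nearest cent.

COGS = $14,187.67

Sale 1, sell 803: 803/1527 × $26,979.55 → $14,187.67
Ending inventory (cost pool remaining) = $12,791.88
Check: goods available $26,979.55 = COGS $14,187.67 + ending $12,791.88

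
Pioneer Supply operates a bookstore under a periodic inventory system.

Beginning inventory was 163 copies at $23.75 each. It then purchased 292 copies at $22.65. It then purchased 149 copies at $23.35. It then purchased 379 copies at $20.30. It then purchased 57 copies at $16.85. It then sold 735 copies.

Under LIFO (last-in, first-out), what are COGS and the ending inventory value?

Sale 1 (735) [LIFO — newest first]: 57 @ $16.85 + 379 @ $20.30 + 149 @ $23.35 + 150 @ $22.65 = $15,530.80
Ending inventory: 163 @ $23.75 + 142 @ $22.65 = $7,087.55

COGS = $15,530.80; ending inventory = $7,087.55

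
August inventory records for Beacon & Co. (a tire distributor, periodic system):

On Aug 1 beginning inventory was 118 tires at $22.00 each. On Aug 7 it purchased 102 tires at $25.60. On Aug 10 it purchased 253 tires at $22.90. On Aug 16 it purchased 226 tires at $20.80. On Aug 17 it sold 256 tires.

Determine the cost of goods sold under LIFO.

Aug 17, 256 sold [LIFO — newest first]: 226 @ $20.80 + 30 @ $22.90 = $5,387.80
Ending inventory: 118 @ $22.00 + 102 @ $25.60 + 223 @ $22.90 = $10,313.90

COGS = $5,387.80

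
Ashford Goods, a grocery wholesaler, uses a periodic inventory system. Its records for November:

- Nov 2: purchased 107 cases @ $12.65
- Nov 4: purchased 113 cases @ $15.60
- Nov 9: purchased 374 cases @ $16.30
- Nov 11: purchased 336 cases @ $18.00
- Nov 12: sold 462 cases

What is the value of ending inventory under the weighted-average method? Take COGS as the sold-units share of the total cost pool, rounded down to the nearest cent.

Nov 12, sell 462: 462/930 × $15,260.55 → $7,581.04
Ending inventory (cost pool remaining) = $7,679.51

Ending inventory = $7,679.51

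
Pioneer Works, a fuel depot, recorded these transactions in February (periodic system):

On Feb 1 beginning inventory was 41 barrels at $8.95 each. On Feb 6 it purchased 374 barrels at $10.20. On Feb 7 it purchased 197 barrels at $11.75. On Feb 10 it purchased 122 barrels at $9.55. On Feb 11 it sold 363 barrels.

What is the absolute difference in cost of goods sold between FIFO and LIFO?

$277.30

FIFO COGS: 41 @ $8.95 + 322 @ $10.20 = $3,651.35
LIFO COGS: 122 @ $9.55 + 197 @ $11.75 + 44 @ $10.20 = $3,928.65
Difference = |$3,651.35 − $3,928.65| = $277.30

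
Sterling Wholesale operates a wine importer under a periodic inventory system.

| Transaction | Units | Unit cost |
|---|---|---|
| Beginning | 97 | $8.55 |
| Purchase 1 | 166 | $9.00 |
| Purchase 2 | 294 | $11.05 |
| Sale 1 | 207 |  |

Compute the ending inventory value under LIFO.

Sale 1 (207) [LIFO — newest first]: 207 @ $11.05 = $2,287.35
Ending inventory: 97 @ $8.55 + 166 @ $9.00 + 87 @ $11.05 = $3,284.70

Ending inventory = $3,284.70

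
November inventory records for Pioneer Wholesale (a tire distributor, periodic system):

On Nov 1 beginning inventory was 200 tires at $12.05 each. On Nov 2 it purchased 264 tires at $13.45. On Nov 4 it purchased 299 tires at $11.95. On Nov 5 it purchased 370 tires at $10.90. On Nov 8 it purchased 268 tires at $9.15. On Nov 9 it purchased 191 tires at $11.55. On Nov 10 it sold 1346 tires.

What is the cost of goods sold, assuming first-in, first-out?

COGS = $15,515.80

Nov 10, 1346 sold [FIFO — oldest first]: 200 @ $12.05 + 264 @ $13.45 + 299 @ $11.95 + 370 @ $10.90 + 213 @ $9.15 = $15,515.80
Ending inventory: 55 @ $9.15 + 191 @ $11.55 = $2,709.30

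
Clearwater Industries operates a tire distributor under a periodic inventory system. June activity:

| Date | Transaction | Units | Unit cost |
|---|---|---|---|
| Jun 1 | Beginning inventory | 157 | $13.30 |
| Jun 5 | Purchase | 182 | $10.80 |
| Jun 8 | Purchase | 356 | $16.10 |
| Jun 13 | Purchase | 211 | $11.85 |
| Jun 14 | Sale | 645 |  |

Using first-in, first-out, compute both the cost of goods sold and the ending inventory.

Jun 14, 645 sold [FIFO — oldest first]: 157 @ $13.30 + 182 @ $10.80 + 306 @ $16.10 = $8,980.30
Ending inventory: 50 @ $16.10 + 211 @ $11.85 = $3,305.35
Check: goods available $12,285.65 = COGS $8,980.30 + ending $3,305.35

COGS = $8,980.30; ending inventory = $3,305.35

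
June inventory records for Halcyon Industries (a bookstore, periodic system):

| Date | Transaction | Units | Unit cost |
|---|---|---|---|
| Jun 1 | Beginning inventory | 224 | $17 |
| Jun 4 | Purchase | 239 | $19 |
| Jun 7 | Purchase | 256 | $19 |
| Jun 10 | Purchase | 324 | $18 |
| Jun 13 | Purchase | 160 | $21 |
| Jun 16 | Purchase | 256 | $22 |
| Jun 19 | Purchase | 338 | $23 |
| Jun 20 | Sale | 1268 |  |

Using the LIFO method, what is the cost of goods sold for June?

Jun 20, 1268 sold [LIFO — newest first]: 338 @ $23 + 256 @ $22 + 160 @ $21 + 324 @ $18 + 190 @ $19 = $26,208
Ending inventory: 224 @ $17 + 239 @ $19 + 66 @ $19 = $9,603

COGS = $26,208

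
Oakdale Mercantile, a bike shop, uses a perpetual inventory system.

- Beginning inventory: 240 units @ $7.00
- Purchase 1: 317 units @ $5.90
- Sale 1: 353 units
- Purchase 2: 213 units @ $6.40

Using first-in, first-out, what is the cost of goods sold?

Sale 1 (353) [FIFO — oldest first]: 240 @ $7.00 + 113 @ $5.90 = $2,346.70
Ending inventory: 204 @ $5.90 + 213 @ $6.40 = $2,566.80
Check: goods available $4,913.50 = COGS $2,346.70 + ending $2,566.80

COGS = $2,346.70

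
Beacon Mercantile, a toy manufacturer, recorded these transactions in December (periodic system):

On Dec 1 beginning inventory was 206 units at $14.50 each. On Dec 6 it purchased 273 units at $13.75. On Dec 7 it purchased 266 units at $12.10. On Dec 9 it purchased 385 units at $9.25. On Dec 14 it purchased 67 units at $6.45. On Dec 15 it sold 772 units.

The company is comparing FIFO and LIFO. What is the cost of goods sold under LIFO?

COGS = $7,954.50

FIFO COGS: 206 @ $14.50 + 273 @ $13.75 + 266 @ $12.10 + 27 @ $9.25 = $10,209.10
LIFO COGS: 67 @ $6.45 + 385 @ $9.25 + 266 @ $12.10 + 54 @ $13.75 = $7,954.50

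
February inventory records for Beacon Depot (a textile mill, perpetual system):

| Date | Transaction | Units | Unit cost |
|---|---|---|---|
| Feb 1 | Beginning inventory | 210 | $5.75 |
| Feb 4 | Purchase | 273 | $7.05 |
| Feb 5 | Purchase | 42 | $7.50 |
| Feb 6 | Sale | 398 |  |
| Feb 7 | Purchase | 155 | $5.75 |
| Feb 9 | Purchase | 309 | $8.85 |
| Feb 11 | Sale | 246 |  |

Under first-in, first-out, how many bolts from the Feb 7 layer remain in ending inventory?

36

Feb 6, 398 sold [FIFO — oldest first]: 210 @ $5.75 + 188 @ $7.05 = $2,532.90
Feb 11, 246 sold [FIFO — oldest first]: 85 @ $7.05 + 42 @ $7.50 + 119 @ $5.75 = $1,598.50
Total COGS = $2,532.90 + $1,598.50 = $4,131.40
Ending inventory: 36 @ $5.75 + 309 @ $8.85 = $2,941.65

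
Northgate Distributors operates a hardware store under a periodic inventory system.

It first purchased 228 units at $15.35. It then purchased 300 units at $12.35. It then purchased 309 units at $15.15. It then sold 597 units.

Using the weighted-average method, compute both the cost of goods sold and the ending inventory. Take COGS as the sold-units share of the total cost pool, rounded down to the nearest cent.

COGS = $8,477.93; ending inventory = $3,408.22

Sale 1, sell 597: 597/837 × $11,886.15 → $8,477.93
Ending inventory (cost pool remaining) = $3,408.22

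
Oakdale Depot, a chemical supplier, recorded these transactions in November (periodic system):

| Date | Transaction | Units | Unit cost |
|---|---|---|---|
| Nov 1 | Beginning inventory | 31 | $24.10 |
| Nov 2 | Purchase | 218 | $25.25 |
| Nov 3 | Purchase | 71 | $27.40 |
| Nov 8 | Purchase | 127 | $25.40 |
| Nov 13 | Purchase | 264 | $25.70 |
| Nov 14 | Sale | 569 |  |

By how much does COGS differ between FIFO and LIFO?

FIFO COGS: 31 @ $24.10 + 218 @ $25.25 + 71 @ $27.40 + 127 @ $25.40 + 122 @ $25.70 = $14,558.20
LIFO COGS: 264 @ $25.70 + 127 @ $25.40 + 71 @ $27.40 + 107 @ $25.25 = $14,657.75
Difference = |$14,558.20 − $14,657.75| = $99.55

$99.55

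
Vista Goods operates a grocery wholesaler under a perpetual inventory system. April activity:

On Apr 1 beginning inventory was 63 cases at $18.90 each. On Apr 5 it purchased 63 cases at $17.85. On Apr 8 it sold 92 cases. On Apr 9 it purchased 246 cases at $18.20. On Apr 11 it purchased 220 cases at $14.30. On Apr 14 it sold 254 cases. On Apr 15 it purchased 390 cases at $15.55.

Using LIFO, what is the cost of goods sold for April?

Apr 8, 92 sold [LIFO — newest first]: 63 @ $17.85 + 29 @ $18.90 = $1,672.65
Apr 14, 254 sold [LIFO — newest first]: 220 @ $14.30 + 34 @ $18.20 = $3,764.80
Total COGS = $1,672.65 + $3,764.80 = $5,437.45
Ending inventory: 34 @ $18.90 + 212 @ $18.20 + 390 @ $15.55 = $10,565.50
Check: goods available $16,002.95 = COGS $5,437.45 + ending $10,565.50

COGS = $5,437.45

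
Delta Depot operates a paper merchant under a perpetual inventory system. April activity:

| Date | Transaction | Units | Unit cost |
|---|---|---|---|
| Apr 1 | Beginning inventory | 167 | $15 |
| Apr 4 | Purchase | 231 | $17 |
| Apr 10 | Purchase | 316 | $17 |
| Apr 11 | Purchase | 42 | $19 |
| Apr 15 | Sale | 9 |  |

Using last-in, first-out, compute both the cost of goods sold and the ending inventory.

COGS = $171; ending inventory = $12,431

Apr 15, 9 sold [LIFO — newest first]: 9 @ $19 = $171
Ending inventory: 167 @ $15 + 231 @ $17 + 316 @ $17 + 33 @ $19 = $12,431
Check: goods available $12,602 = COGS $171 + ending $12,431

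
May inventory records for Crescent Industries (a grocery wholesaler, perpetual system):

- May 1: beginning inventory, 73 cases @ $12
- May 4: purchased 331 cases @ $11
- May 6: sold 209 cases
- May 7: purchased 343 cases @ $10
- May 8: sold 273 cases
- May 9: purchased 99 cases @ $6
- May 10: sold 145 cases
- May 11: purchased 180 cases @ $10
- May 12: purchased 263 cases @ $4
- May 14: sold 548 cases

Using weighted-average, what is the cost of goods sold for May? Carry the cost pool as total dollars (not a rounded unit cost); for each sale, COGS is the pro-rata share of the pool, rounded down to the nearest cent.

COGS = $10,554.01

After May 1: 73 on hand, pool $876.00 (≈ $12.0000 each)
After May 4: 404 on hand, pool $4,517.00 (≈ $11.1807 each)
May 6, sell 209: 209/404 × $4,517.00 → $2,336.76
After May 7: 538 on hand, pool $5,610.24 (≈ $10.4280 each)
May 8, sell 273: 273/538 × $5,610.24 → $2,846.83
After May 9: 364 on hand, pool $3,357.41 (≈ $9.2237 each)
May 10, sell 145: 145/364 × $3,357.41 → $1,337.42
After May 11: 399 on hand, pool $3,819.99 (≈ $9.5739 each)
After May 12: 662 on hand, pool $4,871.99 (≈ $7.3595 each)
May 14, sell 548: 548/662 × $4,871.99 → $4,033.00
Total COGS = $2,336.76 + $2,846.83 + $1,337.42 + $4,033.00 = $10,554.01
Ending inventory (cost pool remaining) = $838.99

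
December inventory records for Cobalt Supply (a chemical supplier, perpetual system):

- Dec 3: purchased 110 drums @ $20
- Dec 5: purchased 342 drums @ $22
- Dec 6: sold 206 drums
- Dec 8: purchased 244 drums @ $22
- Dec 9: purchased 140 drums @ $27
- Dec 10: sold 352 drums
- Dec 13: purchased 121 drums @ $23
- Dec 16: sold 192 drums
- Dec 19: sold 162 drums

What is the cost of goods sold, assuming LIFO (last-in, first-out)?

Dec 6, 206 sold [LIFO — newest first]: 206 @ $22 = $4,532
Dec 10, 352 sold [LIFO — newest first]: 140 @ $27 + 212 @ $22 = $8,444
Dec 16, 192 sold [LIFO — newest first]: 121 @ $23 + 32 @ $22 + 39 @ $22 = $4,345
Dec 19, 162 sold [LIFO — newest first]: 97 @ $22 + 65 @ $20 = $3,434
Total COGS = $4,532 + $8,444 + $4,345 + $3,434 = $20,755
Ending inventory: 45 @ $20 = $900

COGS = $20,755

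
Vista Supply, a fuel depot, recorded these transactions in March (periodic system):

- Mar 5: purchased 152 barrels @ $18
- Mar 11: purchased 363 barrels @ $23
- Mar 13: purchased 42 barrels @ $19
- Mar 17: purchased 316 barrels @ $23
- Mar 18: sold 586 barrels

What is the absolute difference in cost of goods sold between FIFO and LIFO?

FIFO COGS: 152 @ $18 + 363 @ $23 + 42 @ $19 + 29 @ $23 = $12,550
LIFO COGS: 316 @ $23 + 42 @ $19 + 228 @ $23 = $13,310
Difference = |$12,550 − $13,310| = $760

$760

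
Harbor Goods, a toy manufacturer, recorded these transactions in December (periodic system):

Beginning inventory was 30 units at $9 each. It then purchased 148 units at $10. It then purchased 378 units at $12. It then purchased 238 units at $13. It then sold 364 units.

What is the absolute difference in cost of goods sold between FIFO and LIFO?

FIFO COGS: 30 @ $9 + 148 @ $10 + 186 @ $12 = $3,982
LIFO COGS: 238 @ $13 + 126 @ $12 = $4,606
Difference = |$3,982 − $4,606| = $624

$624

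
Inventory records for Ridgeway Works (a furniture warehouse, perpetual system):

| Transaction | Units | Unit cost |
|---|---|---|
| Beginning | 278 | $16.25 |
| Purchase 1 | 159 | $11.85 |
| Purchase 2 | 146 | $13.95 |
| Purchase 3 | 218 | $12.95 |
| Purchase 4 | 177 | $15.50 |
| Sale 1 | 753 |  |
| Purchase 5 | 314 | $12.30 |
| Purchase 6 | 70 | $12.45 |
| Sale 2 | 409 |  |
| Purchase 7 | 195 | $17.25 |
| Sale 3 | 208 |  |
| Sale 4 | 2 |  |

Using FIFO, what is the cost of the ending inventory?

Ending inventory = $3,191.25

Sale 1 (753) [FIFO — oldest first]: 278 @ $16.25 + 159 @ $11.85 + 146 @ $13.95 + 170 @ $12.95 = $10,639.85
Sale 2 (409) [FIFO — oldest first]: 48 @ $12.95 + 177 @ $15.50 + 184 @ $12.30 = $5,628.30
Sale 3 (208) [FIFO — oldest first]: 130 @ $12.30 + 70 @ $12.45 + 8 @ $17.25 = $2,608.50
Sale 4 (2) [FIFO — oldest first]: 2 @ $17.25 = $34.50
Total COGS = $10,639.85 + $5,628.30 + $2,608.50 + $34.50 = $18,911.15
Ending inventory: 185 @ $17.25 = $3,191.25
Check: goods available $22,102.40 = COGS $18,911.15 + ending $3,191.25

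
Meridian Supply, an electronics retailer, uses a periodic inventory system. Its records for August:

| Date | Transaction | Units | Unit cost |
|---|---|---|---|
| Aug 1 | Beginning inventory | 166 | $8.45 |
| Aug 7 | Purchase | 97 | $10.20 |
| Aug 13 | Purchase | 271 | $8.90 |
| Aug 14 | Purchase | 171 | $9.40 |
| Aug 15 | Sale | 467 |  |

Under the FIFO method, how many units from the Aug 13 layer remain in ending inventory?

67

Aug 15, 467 sold [FIFO — oldest first]: 166 @ $8.45 + 97 @ $10.20 + 204 @ $8.90 = $4,207.70
Ending inventory: 67 @ $8.90 + 171 @ $9.40 = $2,203.70
Check: goods available $6,411.40 = COGS $4,207.70 + ending $2,203.70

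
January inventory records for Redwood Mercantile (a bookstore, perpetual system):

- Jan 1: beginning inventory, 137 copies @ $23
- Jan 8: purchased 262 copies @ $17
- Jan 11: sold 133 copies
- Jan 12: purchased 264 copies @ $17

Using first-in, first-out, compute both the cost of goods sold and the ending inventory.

COGS = $3,059; ending inventory = $9,034

Jan 11, 133 sold [FIFO — oldest first]: 133 @ $23 = $3,059
Ending inventory: 4 @ $23 + 262 @ $17 + 264 @ $17 = $9,034
Check: goods available $12,093 = COGS $3,059 + ending $9,034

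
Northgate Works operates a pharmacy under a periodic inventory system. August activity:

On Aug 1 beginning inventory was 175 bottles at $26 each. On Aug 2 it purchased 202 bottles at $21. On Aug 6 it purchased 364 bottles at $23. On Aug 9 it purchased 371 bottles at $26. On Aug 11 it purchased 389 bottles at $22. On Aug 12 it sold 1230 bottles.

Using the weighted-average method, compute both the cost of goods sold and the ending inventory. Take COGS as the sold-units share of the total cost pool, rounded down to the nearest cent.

COGS = $28,982.43; ending inventory = $6,385.57

Aug 12, sell 1230: 1230/1501 × $35,368.00 → $28,982.43
Ending inventory (cost pool remaining) = $6,385.57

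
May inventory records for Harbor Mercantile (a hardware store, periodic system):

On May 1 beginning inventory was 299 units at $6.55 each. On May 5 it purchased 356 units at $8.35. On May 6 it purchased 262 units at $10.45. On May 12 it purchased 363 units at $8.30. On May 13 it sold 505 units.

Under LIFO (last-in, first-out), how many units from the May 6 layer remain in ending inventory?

May 13, 505 sold [LIFO — newest first]: 363 @ $8.30 + 142 @ $10.45 = $4,496.80
Ending inventory: 299 @ $6.55 + 356 @ $8.35 + 120 @ $10.45 = $6,185.05

120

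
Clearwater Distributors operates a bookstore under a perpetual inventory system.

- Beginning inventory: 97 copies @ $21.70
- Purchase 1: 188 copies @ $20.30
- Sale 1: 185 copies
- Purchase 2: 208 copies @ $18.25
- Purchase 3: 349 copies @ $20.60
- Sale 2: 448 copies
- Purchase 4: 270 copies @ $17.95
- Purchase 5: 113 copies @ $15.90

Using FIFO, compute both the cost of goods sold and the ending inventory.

COGS = $12,601.30; ending inventory = $10,948.60

Sale 1 (185) [FIFO — oldest first]: 97 @ $21.70 + 88 @ $20.30 = $3,891.30
Sale 2 (448) [FIFO — oldest first]: 100 @ $20.30 + 208 @ $18.25 + 140 @ $20.60 = $8,710.00
Total COGS = $3,891.30 + $8,710.00 = $12,601.30
Ending inventory: 209 @ $20.60 + 270 @ $17.95 + 113 @ $15.90 = $10,948.60
Check: goods available $23,549.90 = COGS $12,601.30 + ending $10,948.60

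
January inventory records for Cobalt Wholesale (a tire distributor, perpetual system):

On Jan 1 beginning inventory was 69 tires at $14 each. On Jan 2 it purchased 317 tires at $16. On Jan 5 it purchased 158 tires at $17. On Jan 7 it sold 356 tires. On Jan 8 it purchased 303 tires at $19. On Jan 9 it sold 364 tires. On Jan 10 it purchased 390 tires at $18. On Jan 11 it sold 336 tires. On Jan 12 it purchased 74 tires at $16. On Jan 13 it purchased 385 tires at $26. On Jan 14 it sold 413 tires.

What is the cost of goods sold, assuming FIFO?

Jan 7, 356 sold [FIFO — oldest first]: 69 @ $14 + 287 @ $16 = $5,558
Jan 9, 364 sold [FIFO — oldest first]: 30 @ $16 + 158 @ $17 + 176 @ $19 = $6,510
Jan 11, 336 sold [FIFO — oldest first]: 127 @ $19 + 209 @ $18 = $6,175
Jan 14, 413 sold [FIFO — oldest first]: 181 @ $18 + 74 @ $16 + 158 @ $26 = $8,550
Total COGS = $5,558 + $6,510 + $6,175 + $8,550 = $26,793
Ending inventory: 227 @ $26 = $5,902
Check: goods available $32,695 = COGS $26,793 + ending $5,902

COGS = $26,793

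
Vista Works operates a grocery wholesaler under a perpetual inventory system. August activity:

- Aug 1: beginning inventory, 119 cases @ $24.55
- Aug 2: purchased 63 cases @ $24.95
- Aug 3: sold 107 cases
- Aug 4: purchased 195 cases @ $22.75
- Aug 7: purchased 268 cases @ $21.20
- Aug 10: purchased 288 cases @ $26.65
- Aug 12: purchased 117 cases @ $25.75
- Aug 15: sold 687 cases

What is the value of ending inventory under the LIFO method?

Ending inventory = $5,959.00

Aug 3, 107 sold [LIFO — newest first]: 63 @ $24.95 + 44 @ $24.55 = $2,652.05
Aug 15, 687 sold [LIFO — newest first]: 117 @ $25.75 + 288 @ $26.65 + 268 @ $21.20 + 14 @ $22.75 = $16,688.05
Total COGS = $2,652.05 + $16,688.05 = $19,340.10
Ending inventory: 75 @ $24.55 + 181 @ $22.75 = $5,959.00
Check: goods available $25,299.10 = COGS $19,340.10 + ending $5,959.00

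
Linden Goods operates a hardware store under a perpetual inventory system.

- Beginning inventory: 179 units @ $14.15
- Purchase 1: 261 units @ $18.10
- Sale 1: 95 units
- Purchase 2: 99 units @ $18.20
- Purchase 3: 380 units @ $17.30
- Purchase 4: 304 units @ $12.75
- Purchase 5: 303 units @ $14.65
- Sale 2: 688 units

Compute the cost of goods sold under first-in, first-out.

Sale 1 (95) [FIFO — oldest first]: 95 @ $14.15 = $1,344.25
Sale 2 (688) [FIFO — oldest first]: 84 @ $14.15 + 261 @ $18.10 + 99 @ $18.20 + 244 @ $17.30 = $11,935.70
Total COGS = $1,344.25 + $11,935.70 = $13,279.95
Ending inventory: 136 @ $17.30 + 304 @ $12.75 + 303 @ $14.65 = $10,667.75
Check: goods available $23,947.70 = COGS $13,279.95 + ending $10,667.75

COGS = $13,279.95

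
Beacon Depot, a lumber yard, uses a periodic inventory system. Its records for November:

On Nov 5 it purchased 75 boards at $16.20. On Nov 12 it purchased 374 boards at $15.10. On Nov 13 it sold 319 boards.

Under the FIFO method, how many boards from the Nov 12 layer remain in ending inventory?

130

Nov 13, 319 sold [FIFO — oldest first]: 75 @ $16.20 + 244 @ $15.10 = $4,899.40
Ending inventory: 130 @ $15.10 = $1,963.00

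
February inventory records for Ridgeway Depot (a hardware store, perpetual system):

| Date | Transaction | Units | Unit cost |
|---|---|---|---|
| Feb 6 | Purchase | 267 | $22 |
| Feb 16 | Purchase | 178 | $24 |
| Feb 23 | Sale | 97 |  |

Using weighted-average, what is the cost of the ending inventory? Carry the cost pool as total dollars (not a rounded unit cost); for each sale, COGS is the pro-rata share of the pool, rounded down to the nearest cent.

After Feb 6: 267 on hand, pool $5,874.00 (≈ $22.0000 each)
After Feb 16: 445 on hand, pool $10,146.00 (≈ $22.8000 each)
Feb 23, sell 97: 97/445 × $10,146.00 → $2,211.60
Ending inventory (cost pool remaining) = $7,934.40

Ending inventory = $7,934.40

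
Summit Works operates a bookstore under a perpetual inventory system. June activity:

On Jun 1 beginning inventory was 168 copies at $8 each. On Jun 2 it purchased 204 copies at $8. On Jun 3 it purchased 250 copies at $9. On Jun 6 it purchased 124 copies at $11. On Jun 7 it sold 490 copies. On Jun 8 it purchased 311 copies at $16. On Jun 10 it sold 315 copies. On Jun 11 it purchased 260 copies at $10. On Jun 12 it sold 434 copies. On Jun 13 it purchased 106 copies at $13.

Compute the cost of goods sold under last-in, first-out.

Jun 7, 490 sold [LIFO — newest first]: 124 @ $11 + 250 @ $9 + 116 @ $8 = $4,542
Jun 10, 315 sold [LIFO — newest first]: 311 @ $16 + 4 @ $8 = $5,008
Jun 12, 434 sold [LIFO — newest first]: 260 @ $10 + 84 @ $8 + 90 @ $8 = $3,992
Total COGS = $4,542 + $5,008 + $3,992 = $13,542
Ending inventory: 78 @ $8 + 106 @ $13 = $2,002
Check: goods available $15,544 = COGS $13,542 + ending $2,002

COGS = $13,542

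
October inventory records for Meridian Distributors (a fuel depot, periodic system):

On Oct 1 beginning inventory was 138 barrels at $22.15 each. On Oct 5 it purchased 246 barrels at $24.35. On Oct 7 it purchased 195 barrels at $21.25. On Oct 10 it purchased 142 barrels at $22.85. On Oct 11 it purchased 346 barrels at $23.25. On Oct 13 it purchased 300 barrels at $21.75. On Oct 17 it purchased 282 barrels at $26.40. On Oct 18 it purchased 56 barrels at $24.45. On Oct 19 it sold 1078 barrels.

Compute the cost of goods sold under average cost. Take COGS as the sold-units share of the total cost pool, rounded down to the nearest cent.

COGS = $25,175.72

Oct 19, sell 1078: 1078/1705 × $39,818.75 → $25,175.72
Ending inventory (cost pool remaining) = $14,643.03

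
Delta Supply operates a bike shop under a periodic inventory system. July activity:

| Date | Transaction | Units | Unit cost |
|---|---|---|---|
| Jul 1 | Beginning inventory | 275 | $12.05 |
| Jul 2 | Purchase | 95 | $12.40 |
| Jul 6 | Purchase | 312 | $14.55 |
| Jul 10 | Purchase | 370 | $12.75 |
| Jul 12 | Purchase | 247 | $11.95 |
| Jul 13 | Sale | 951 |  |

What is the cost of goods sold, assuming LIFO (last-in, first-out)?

COGS = $12,481.55

Jul 13, 951 sold [LIFO — newest first]: 247 @ $11.95 + 370 @ $12.75 + 312 @ $14.55 + 22 @ $12.40 = $12,481.55
Ending inventory: 275 @ $12.05 + 73 @ $12.40 = $4,218.95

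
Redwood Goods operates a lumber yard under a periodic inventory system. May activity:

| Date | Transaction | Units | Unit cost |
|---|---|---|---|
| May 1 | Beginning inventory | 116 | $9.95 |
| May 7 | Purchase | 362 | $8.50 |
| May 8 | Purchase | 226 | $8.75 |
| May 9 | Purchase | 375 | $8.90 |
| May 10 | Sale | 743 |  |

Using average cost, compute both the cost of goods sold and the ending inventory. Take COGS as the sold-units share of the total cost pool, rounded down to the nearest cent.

COGS = $6,573.51; ending inventory = $2,972.69

May 10, sell 743: 743/1079 × $9,546.20 → $6,573.51
Ending inventory (cost pool remaining) = $2,972.69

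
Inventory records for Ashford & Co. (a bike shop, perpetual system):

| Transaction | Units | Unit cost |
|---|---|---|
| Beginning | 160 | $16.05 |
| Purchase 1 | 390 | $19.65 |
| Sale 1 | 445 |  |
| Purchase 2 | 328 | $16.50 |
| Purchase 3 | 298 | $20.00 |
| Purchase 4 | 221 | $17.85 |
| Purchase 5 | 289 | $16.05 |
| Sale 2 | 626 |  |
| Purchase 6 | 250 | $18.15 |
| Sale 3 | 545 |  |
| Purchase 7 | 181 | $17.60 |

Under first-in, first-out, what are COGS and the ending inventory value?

Sale 1 (445) [FIFO — oldest first]: 160 @ $16.05 + 285 @ $19.65 = $8,168.25
Sale 2 (626) [FIFO — oldest first]: 105 @ $19.65 + 328 @ $16.50 + 193 @ $20.00 = $11,335.25
Sale 3 (545) [FIFO — oldest first]: 105 @ $20.00 + 221 @ $17.85 + 219 @ $16.05 = $9,559.80
Total COGS = $8,168.25 + $11,335.25 + $9,559.80 = $29,063.30
Ending inventory: 70 @ $16.05 + 250 @ $18.15 + 181 @ $17.60 = $8,846.60
Check: goods available $37,909.90 = COGS $29,063.30 + ending $8,846.60

COGS = $29,063.30; ending inventory = $8,846.60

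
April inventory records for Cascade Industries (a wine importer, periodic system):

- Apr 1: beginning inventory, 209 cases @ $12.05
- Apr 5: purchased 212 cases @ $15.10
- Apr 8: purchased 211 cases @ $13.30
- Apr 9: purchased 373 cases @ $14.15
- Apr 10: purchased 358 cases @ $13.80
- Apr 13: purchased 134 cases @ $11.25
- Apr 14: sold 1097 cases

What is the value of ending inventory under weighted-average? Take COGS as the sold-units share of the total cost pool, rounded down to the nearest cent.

Ending inventory = $5,411.31

Apr 14, sell 1097: 1097/1497 × $20,251.80 → $14,840.49
Ending inventory (cost pool remaining) = $5,411.31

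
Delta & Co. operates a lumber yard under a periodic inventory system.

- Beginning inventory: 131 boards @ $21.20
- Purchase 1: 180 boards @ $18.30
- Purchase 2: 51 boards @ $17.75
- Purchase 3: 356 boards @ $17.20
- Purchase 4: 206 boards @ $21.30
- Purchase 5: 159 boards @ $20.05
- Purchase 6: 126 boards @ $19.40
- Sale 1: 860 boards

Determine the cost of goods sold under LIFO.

COGS = $16,374.10

Sale 1 (860) [LIFO — newest first]: 126 @ $19.40 + 159 @ $20.05 + 206 @ $21.30 + 356 @ $17.20 + 13 @ $17.75 = $16,374.10
Ending inventory: 131 @ $21.20 + 180 @ $18.30 + 38 @ $17.75 = $6,745.70
Check: goods available $23,119.80 = COGS $16,374.10 + ending $6,745.70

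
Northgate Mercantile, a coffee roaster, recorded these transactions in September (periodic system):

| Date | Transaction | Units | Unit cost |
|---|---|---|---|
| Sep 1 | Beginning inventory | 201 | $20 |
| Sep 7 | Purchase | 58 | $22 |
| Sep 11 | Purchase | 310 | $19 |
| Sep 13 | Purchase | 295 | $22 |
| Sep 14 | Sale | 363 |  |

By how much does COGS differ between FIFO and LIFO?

$510

FIFO COGS: 201 @ $20 + 58 @ $22 + 104 @ $19 = $7,272
LIFO COGS: 295 @ $22 + 68 @ $19 = $7,782
Difference = |$7,272 − $7,782| = $510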